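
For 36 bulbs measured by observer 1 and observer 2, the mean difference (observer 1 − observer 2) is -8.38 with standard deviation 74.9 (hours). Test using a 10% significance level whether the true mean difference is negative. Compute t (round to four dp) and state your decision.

t = -0.6713; fail to reject H0

H0: μ_d = 0; H1: μ_d < 0 (paired t-test on the differences, left-tailed).
t = d̄/(s_d/√n) = -8.38/(74.9/√36) = -0.6713
df = n − 1 = 35
p-value = P(T ≤ -0.6713) ≈ 0.253
Since p ≈ 0.253 > α = 0.1, fail to reject H0; the evidence is not statistically significant.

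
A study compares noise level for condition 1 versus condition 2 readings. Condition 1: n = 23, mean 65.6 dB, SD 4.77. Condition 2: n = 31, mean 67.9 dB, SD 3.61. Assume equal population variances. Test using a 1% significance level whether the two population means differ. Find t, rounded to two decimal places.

-2.02

Let group 1 = condition 1, group 2 = condition 2. H0: μ_1 = μ_2; H1: μ_1 ≠ μ_2 (two-sample pooled-variance t-test, two-sided).
s_p² = [(23−1)·4.77² + (31−1)·3.61²]/(23+31−2) = 17.1447
t = (65.6 − 67.9)/√[17.1447·(1/23 + 1/31)] = -2.02
df = n₁ + n₂ − 2 = 52
Two-sided p-value ≈ 0.049
Since p ≈ 0.049 > α = 0.01, fail to reject H0; the evidence is not statistically significant.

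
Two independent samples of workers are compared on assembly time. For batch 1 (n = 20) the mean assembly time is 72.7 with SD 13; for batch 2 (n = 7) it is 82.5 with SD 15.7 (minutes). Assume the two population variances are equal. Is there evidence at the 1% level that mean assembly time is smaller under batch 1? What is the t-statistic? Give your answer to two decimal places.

-1.63

Let group 1 = batch 1, group 2 = batch 2. H0: μ_1 = μ_2; H1: μ_1 < μ_2 (two-sample pooled-variance t-test, left-tailed).
s_p² = [(20−1)·13² + (7−1)·15.7²]/(20+7−2) = 187.598
t = (72.7 − 82.5)/√[187.598·(1/20 + 1/7)] = -1.63
df = n₁ + n₂ − 2 = 25
p-value = P(T ≤ -1.63) ≈ 0.058
Since p ≈ 0.058 > α = 0.01, fail to reject H0; the evidence is not statistically significant.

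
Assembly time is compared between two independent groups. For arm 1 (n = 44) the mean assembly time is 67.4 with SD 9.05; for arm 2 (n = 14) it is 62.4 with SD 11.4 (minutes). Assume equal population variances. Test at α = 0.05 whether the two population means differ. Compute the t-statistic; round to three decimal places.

1.689

Let group 1 = arm 1, group 2 = arm 2. H0: μ_1 = μ_2; H1: μ_1 ≠ μ_2 (two-sample pooled-variance t-test, two-sided).
s_p² = [(44−1)·9.05² + (14−1)·11.4²]/(44+14−2) = 93.0587
t = (67.4 − 62.4)/√[93.0587·(1/44 + 1/14)] = 1.689
df = n₁ + n₂ − 2 = 56
Two-sided p-value ≈ 0.097
Since p ≈ 0.097 > α = 0.05, fail to reject H0; the data do not provide sufficient evidence against H0.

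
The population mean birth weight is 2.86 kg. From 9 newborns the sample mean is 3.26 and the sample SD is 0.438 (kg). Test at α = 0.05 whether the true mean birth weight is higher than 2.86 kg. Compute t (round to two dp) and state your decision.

H0: μ = 2.86; H1: μ > 2.86 (one-sample t-test, right-tailed).
t = (x̄ − μ₀)/(s/√n) = (3.26 − 2.86)/(0.438/√9) = 2.74
df = n − 1 = 8
p-value = P(T ≥ 2.74) ≈ 0.0127
Since p ≈ 0.0127 < α = 0.05, reject H0; the evidence is statistically significant.

t = 2.74; reject H0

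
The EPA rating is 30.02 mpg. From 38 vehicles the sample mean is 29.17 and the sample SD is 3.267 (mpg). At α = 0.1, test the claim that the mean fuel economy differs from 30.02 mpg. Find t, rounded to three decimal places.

H0: μ = 30.02; H1: μ ≠ 30.02 (one-sample t-test, two-sided).
t = (x̄ − μ₀)/(s/√n) = (29.17 − 30.02)/(3.267/√38) = -1.604
df = n − 1 = 37
Two-sided p-value ≈ 0.1173
Since p ≈ 0.1173 > α = 0.1, fail to reject H0; the evidence is not statistically significant.

-1.604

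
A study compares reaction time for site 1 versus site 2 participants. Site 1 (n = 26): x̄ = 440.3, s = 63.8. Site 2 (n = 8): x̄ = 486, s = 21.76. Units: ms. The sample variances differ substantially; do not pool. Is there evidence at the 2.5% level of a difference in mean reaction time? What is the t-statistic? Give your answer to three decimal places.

Let group 1 = site 1, group 2 = site 2. H0: μ_1 = μ_2; H1: μ_1 ≠ μ_2 (Welch's two-sample t-test, two-sided).
t = (x̄_1 − x̄_2)/√(s_1²/n_1 + s_2²/n_2) = (440.3 − 486)/√(63.8²/26 + 21.76²/8) = -3.111
Welch–Satterthwaite df ≈ 31.43
Two-sided p-value ≈ 0.004
Since p ≈ 0.004 < α = 0.025, reject H0; the data support H1.

-3.111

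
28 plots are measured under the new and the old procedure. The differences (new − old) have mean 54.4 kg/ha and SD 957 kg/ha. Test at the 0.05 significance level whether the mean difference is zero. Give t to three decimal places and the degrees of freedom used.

H0: μ_d = 0; H1: μ_d ≠ 0 (paired t-test on the differences, two-sided).
t = d̄/(s_d/√n) = 54.4/(957/√28) = 0.301
df = n − 1 = 27
Two-sided p-value ≈ 0.766
Since p ≈ 0.766 > α = 0.05, fail to reject H0; the evidence is not statistically significant.

t = 0.301, df = 27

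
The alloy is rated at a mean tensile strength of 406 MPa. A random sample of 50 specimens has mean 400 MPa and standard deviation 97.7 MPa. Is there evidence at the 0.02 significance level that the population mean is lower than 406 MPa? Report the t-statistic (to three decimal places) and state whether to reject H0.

t = -0.434; fail to reject H0

H0: μ = 406; H1: μ < 406 (one-sample t-test, left-tailed).
t = (x̄ − μ₀)/(s/√n) = (400 − 406)/(97.7/√50) = -0.434
df = n − 1 = 49
p-value = P(T ≤ -0.434) ≈ 0.333
Since p ≈ 0.333 > α = 0.02, fail to reject H0; the evidence is not statistically significant.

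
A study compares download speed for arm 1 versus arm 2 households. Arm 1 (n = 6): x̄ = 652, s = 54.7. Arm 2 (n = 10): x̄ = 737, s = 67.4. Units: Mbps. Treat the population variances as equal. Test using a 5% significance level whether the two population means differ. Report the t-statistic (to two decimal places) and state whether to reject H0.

t = -2.61; reject H0

Let group 1 = arm 1, group 2 = arm 2. H0: μ_1 = μ_2; H1: μ_1 ≠ μ_2 (two-sample pooled-variance t-test, two-sided).
s_p² = [(6−1)·54.7² + (10−1)·67.4²]/(6+10−2) = 3988.95
t = (652 − 737)/√[3988.95·(1/6 + 1/10)] = -2.61
df = n₁ + n₂ − 2 = 14
Two-sided p-value ≈ 0.021
Since p ≈ 0.021 < α = 0.05, reject H0; the evidence is statistically significant.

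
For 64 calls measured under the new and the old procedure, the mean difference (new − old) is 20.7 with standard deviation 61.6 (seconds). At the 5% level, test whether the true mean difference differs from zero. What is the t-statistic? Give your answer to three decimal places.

2.688

H0: μ_d = 0; H1: μ_d ≠ 0 (paired t-test on the differences, two-sided).
t = d̄/(s_d/√n) = 20.7/(61.6/√64) = 2.688
df = n − 1 = 63
Two-sided p-value ≈ 0.009
Since p ≈ 0.009 < α = 0.05, reject H0; the data support H1.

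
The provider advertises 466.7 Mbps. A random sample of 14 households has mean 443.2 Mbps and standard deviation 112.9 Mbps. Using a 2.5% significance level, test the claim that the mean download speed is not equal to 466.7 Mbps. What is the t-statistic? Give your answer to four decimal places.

H0: μ = 466.7; H1: μ ≠ 466.7 (one-sample t-test, two-sided).
t = (x̄ − μ₀)/(s/√n) = (443.2 − 466.7)/(112.9/√14) = -0.7788
df = n − 1 = 13
Two-sided p-value ≈ 0.450
Since p ≈ 0.450 > α = 0.025, fail to reject H0; the data do not provide sufficient evidence against H0.

-0.7788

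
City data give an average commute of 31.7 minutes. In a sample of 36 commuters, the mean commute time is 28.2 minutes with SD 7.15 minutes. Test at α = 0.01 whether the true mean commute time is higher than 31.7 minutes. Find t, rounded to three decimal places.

-2.937

H0: μ = 31.7; H1: μ > 31.7 (one-sample t-test, right-tailed).
t = (x̄ − μ₀)/(s/√n) = (28.2 − 31.7)/(7.15/√36) = -2.937
df = n − 1 = 35
p-value = P(T ≥ -2.937) ≈ 0.997
Since p ≈ 0.997 > α = 0.01, fail to reject H0; the data do not provide sufficient evidence against H0.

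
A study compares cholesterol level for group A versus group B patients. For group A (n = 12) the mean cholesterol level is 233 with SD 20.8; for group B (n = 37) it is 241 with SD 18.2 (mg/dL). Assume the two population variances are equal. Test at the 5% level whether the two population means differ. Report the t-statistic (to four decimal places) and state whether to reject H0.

t = -1.2782; fail to reject H0

Let group 1 = group A, group 2 = group B. H0: μ_1 = μ_2; H1: μ_1 ≠ μ_2 (two-sample pooled-variance t-test, two-sided).
s_p² = [(12−1)·20.8² + (37−1)·18.2²]/(12+37−2) = 354.972
t = (233 − 241)/√[354.972·(1/12 + 1/37)] = -1.2782
df = n₁ + n₂ − 2 = 47
Two-sided p-value ≈ 0.207
Since p ≈ 0.207 > α = 0.05, fail to reject H0; the data do not provide sufficient evidence against H0.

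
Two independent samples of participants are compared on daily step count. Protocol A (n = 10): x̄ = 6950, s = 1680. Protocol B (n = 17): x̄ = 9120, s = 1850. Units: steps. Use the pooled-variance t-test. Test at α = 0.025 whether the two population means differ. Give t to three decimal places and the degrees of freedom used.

t = -3.041, df = 25

Let group 1 = protocol A, group 2 = protocol B. H0: μ_1 = μ_2; H1: μ_1 ≠ μ_2 (two-sample pooled-variance t-test, two-sided).
s_p² = [(10−1)·1680² + (17−1)·1850²]/(10+17−2) = 3206460
t = (6950 − 9120)/√[3206460·(1/10 + 1/17)] = -3.041
df = n₁ + n₂ − 2 = 25
Two-sided p-value ≈ 0.005
Since p ≈ 0.005 < α = 0.025, reject H0; the data support H1.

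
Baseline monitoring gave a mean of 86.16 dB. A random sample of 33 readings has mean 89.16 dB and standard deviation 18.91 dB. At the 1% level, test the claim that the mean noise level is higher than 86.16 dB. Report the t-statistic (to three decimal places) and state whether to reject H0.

t = 0.911; fail to reject H0

H0: μ = 86.16; H1: μ > 86.16 (one-sample t-test, right-tailed).
t = (x̄ − μ₀)/(s/√n) = (89.16 − 86.16)/(18.91/√33) = 0.911
df = n − 1 = 32
p-value = P(T ≥ 0.911) ≈ 0.1845
Since p ≈ 0.1845 > α = 0.01, fail to reject H0; the evidence is not statistically significant.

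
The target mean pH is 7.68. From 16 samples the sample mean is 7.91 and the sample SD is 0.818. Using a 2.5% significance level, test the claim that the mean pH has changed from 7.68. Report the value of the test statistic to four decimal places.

H0: μ = 7.68; H1: μ ≠ 7.68 (one-sample t-test, two-sided).
t = (x̄ − μ₀)/(s/√n) = (7.91 − 7.68)/(0.818/√16) = 1.1247
df = n − 1 = 15
Two-sided p-value ≈ 0.2784
Since p ≈ 0.2784 > α = 0.025, fail to reject H0; the evidence is not statistically significant.

1.1247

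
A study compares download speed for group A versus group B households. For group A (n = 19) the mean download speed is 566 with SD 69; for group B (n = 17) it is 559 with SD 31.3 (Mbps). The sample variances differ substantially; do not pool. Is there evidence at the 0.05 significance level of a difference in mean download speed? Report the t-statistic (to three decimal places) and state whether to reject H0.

t = 0.399; fail to reject H0

Let group 1 = group A, group 2 = group B. H0: μ_1 = μ_2; H1: μ_1 ≠ μ_2 (Welch's two-sample t-test, two-sided).
t = (x̄_1 − x̄_2)/√(s_1²/n_1 + s_2²/n_2) = (566 − 559)/√(69²/19 + 31.3²/17) = 0.399
Welch–Satterthwaite df ≈ 25.70
Two-sided p-value ≈ 0.6934
Since p ≈ 0.6934 > α = 0.05, fail to reject H0; the data do not provide sufficient evidence against H0.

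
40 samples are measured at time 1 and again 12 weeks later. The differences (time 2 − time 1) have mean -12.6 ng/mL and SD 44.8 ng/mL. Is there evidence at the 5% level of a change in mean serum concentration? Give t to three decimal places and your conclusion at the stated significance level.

t = -1.779; fail to reject H0

H0: μ_d = 0; H1: μ_d ≠ 0 (paired t-test on the differences, two-sided).
t = d̄/(s_d/√n) = -12.6/(44.8/√40) = -1.779
df = n − 1 = 39
Two-sided p-value ≈ 0.0831
Since p ≈ 0.0831 > α = 0.05, fail to reject H0; the data do not provide sufficient evidence against H0.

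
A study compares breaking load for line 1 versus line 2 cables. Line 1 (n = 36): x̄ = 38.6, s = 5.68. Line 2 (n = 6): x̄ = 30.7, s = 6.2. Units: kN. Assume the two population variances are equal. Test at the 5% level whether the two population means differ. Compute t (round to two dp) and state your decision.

Let group 1 = line 1, group 2 = line 2. H0: μ_1 = μ_2; H1: μ_1 ≠ μ_2 (two-sample pooled-variance t-test, two-sided).
s_p² = [(36−1)·5.68² + (6−1)·6.2²]/(36+6−2) = 33.0346
t = (38.6 − 30.7)/√[33.0346·(1/36 + 1/6)] = 3.12
df = n₁ + n₂ − 2 = 40
Two-sided p-value ≈ 0.0034
Since p ≈ 0.0034 < α = 0.05, reject H0; the data support H1.

t = 3.12; reject H0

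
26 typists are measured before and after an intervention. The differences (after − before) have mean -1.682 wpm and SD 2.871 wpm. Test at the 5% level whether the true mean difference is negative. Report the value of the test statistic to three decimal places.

H0: μ_d = 0; H1: μ_d < 0 (paired t-test on the differences, left-tailed).
t = d̄/(s_d/√n) = -1.682/(2.871/√26) = -2.987
df = n − 1 = 25
p-value = P(T ≤ -2.987) ≈ 0.003
Since p ≈ 0.003 < α = 0.05, reject H0; the evidence is statistically significant.

-2.987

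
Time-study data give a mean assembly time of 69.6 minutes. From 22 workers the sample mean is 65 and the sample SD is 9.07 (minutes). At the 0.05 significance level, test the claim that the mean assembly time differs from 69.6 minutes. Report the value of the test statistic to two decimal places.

H0: μ = 69.6; H1: μ ≠ 69.6 (one-sample t-test, two-sided).
t = (x̄ − μ₀)/(s/√n) = (65 − 69.6)/(9.07/√22) = -2.38
df = n − 1 = 21
Two-sided p-value ≈ 0.0269
Since p ≈ 0.0269 < α = 0.05, reject H0; the data support H1.

-2.38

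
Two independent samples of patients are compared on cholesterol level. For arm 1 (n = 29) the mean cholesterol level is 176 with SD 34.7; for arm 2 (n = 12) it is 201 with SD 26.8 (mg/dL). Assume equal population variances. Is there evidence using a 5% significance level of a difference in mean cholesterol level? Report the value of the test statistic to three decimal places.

-2.230

Let group 1 = arm 1, group 2 = arm 2. H0: μ_1 = μ_2; H1: μ_1 ≠ μ_2 (two-sample pooled-variance t-test, two-sided).
s_p² = [(29−1)·34.7² + (12−1)·26.8²]/(29+12−2) = 1067.06
t = (176 − 201)/√[1067.06·(1/29 + 1/12)] = -2.230
df = n₁ + n₂ − 2 = 39
Two-sided p-value ≈ 0.032
Since p ≈ 0.032 < α = 0.05, reject H0; the evidence is statistically significant.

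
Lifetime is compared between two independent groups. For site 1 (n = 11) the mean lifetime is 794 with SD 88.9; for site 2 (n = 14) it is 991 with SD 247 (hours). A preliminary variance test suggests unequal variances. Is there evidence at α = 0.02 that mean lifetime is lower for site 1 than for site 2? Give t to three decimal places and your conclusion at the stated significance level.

Let group 1 = site 1, group 2 = site 2. H0: μ_1 = μ_2; H1: μ_1 < μ_2 (Welch's two-sample t-test, left-tailed).
t = (x̄_1 − x̄_2)/√(s_1²/n_1 + s_2²/n_2) = (794 − 991)/√(88.9²/11 + 247²/14) = -2.765
Welch–Satterthwaite df ≈ 17.04
p-value = P(T ≤ -2.765) ≈ 0.007
Since p ≈ 0.007 < α = 0.02, reject H0; the data support H1.

t = -2.765; reject H0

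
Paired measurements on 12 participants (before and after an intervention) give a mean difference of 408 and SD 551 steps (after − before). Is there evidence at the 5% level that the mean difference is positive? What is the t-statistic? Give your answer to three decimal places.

H0: μ_d = 0; H1: μ_d > 0 (paired t-test on the differences, right-tailed).
t = d̄/(s_d/√n) = 408/(551/√12) = 2.565
df = n − 1 = 11
p-value = P(T ≥ 2.565) ≈ 0.013
Since p ≈ 0.013 < α = 0.05, reject H0; the data support H1.

2.565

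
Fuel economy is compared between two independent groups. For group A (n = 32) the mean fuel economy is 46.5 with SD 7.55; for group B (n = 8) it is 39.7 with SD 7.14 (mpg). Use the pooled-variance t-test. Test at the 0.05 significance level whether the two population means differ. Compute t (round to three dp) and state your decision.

Let group 1 = group A, group 2 = group B. H0: μ_1 = μ_2; H1: μ_1 ≠ μ_2 (two-sample pooled-variance t-test, two-sided).
s_p² = [(32−1)·7.55² + (8−1)·7.14²]/(32+8−2) = 55.893
t = (46.5 − 39.7)/√[55.893·(1/32 + 1/8)] = 2.301
df = n₁ + n₂ − 2 = 38
Two-sided p-value ≈ 0.027
Since p ≈ 0.027 < α = 0.05, reject H0; the evidence is statistically significant.

t = 2.301; reject H0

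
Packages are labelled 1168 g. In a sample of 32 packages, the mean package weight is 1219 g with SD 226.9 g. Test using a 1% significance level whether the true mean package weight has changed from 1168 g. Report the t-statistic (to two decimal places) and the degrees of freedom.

t = 1.27, df = 31

H0: μ = 1168; H1: μ ≠ 1168 (one-sample t-test, two-sided).
t = (x̄ − μ₀)/(s/√n) = (1219 − 1168)/(226.9/√32) = 1.27
df = n − 1 = 31
Two-sided p-value ≈ 0.2130
Since p ≈ 0.2130 > α = 0.01, fail to reject H0; the evidence is not statistically significant.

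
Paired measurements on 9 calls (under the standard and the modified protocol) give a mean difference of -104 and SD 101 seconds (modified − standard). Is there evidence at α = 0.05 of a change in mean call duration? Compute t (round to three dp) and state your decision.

H0: μ_d = 0; H1: μ_d ≠ 0 (paired t-test on the differences, two-sided).
t = d̄/(s_d/√n) = -104/(101/√9) = -3.089
df = n − 1 = 8
Two-sided p-value ≈ 0.0149
Since p ≈ 0.0149 < α = 0.05, reject H0; the data support H1.

t = -3.089; reject H0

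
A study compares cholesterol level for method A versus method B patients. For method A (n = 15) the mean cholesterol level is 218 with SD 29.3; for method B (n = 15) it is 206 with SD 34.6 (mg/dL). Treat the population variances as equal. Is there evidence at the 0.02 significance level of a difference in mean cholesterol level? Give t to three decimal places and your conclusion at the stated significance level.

Let group 1 = method A, group 2 = method B. H0: μ_1 = μ_2; H1: μ_1 ≠ μ_2 (two-sample pooled-variance t-test, two-sided).
s_p² = [(15−1)·29.3² + (15−1)·34.6²]/(15+15−2) = 1027.83
t = (218 − 206)/√[1027.83·(1/15 + 1/15)] = 1.025
df = n₁ + n₂ − 2 = 28
Two-sided p-value ≈ 0.3141
Since p ≈ 0.3141 > α = 0.02, fail to reject H0; the data do not provide sufficient evidence against H0.

t = 1.025; fail to reject H0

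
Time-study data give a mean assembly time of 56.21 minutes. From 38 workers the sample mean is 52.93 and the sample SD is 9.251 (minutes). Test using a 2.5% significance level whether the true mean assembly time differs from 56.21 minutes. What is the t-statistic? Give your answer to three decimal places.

H0: μ = 56.21; H1: μ ≠ 56.21 (one-sample t-test, two-sided).
t = (x̄ − μ₀)/(s/√n) = (52.93 − 56.21)/(9.251/√38) = -2.186
df = n − 1 = 37
Two-sided p-value ≈ 0.0352
Since p ≈ 0.0352 > α = 0.025, fail to reject H0; the data do not provide sufficient evidence against H0.

-2.186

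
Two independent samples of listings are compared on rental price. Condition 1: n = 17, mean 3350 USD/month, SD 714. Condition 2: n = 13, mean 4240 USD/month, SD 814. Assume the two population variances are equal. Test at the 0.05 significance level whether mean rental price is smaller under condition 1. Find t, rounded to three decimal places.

-3.185

Let group 1 = condition 1, group 2 = condition 2. H0: μ_1 = μ_2; H1: μ_1 < μ_2 (two-sample pooled-variance t-test, left-tailed).
s_p² = [(17−1)·714² + (13−1)·814²]/(17+13−2) = 575282
t = (3350 − 4240)/√[575282·(1/17 + 1/13)] = -3.185
df = n₁ + n₂ − 2 = 28
p-value = P(T ≤ -3.185) ≈ 0.002
Since p ≈ 0.002 < α = 0.05, reject H0; the evidence is statistically significant.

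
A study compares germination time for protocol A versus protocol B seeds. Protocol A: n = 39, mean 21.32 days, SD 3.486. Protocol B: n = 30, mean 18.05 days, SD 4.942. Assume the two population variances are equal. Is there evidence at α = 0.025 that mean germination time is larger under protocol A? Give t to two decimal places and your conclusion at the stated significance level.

t = 3.22; reject H0

Let group 1 = protocol A, group 2 = protocol B. H0: μ_1 = μ_2; H1: μ_1 > μ_2 (two-sample pooled-variance t-test, right-tailed).
s_p² = [(39−1)·3.486² + (30−1)·4.942²]/(39+30−2) = 17.4636
t = (21.32 − 18.05)/√[17.4636·(1/39 + 1/30)] = 3.22
df = n₁ + n₂ − 2 = 67
p-value = P(T ≥ 3.22) ≈ 0.001
Since p ≈ 0.001 < α = 0.025, reject H0; the evidence is statistically significant.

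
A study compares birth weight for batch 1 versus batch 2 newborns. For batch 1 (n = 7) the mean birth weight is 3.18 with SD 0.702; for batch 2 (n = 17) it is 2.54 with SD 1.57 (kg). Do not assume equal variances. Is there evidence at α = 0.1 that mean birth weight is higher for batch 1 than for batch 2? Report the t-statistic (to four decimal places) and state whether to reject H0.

t = 1.3790; reject H0

Let group 1 = batch 1, group 2 = batch 2. H0: μ_1 = μ_2; H1: μ_1 > μ_2 (Welch's two-sample t-test, right-tailed).
t = (x̄_1 − x̄_2)/√(s_1²/n_1 + s_2²/n_2) = (3.18 − 2.54)/√(0.702²/7 + 1.57²/17) = 1.3790
Welch–Satterthwaite df ≈ 21.68
p-value = P(T ≥ 1.3790) ≈ 0.0910
Since p ≈ 0.0910 < α = 0.1, reject H0; the evidence is statistically significant.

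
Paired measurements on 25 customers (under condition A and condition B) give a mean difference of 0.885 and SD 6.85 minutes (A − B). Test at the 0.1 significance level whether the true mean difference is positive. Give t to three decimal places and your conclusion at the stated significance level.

H0: μ_d = 0; H1: μ_d > 0 (paired t-test on the differences, right-tailed).
t = d̄/(s_d/√n) = 0.885/(6.85/√25) = 0.646
df = n − 1 = 24
p-value = P(T ≥ 0.646) ≈ 0.262
Since p ≈ 0.262 > α = 0.1, fail to reject H0; the evidence is not statistically significant.

t = 0.646; fail to reject H0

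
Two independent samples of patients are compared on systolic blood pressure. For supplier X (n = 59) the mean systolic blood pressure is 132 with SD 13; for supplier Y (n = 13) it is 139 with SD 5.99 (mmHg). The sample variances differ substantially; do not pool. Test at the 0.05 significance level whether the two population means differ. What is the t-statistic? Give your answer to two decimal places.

-2.95

Let group 1 = supplier X, group 2 = supplier Y. H0: μ_1 = μ_2; H1: μ_1 ≠ μ_2 (Welch's two-sample t-test, two-sided).
t = (x̄_1 − x̄_2)/√(s_1²/n_1 + s_2²/n_2) = (132 − 139)/√(13²/59 + 5.99²/13) = -2.95
Welch–Satterthwaite df ≈ 40.75
Two-sided p-value ≈ 0.005
Since p ≈ 0.005 < α = 0.05, reject H0; the data support H1.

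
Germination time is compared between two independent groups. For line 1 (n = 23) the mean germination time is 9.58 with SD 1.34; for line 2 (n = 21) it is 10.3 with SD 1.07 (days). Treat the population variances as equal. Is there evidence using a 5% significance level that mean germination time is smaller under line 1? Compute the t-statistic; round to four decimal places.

Let group 1 = line 1, group 2 = line 2. H0: μ_1 = μ_2; H1: μ_1 < μ_2 (two-sample pooled-variance t-test, left-tailed).
s_p² = [(23−1)·1.34² + (21−1)·1.07²]/(23+21−2) = 1.48574
t = (9.58 − 10.3)/√[1.48574·(1/23 + 1/21)] = -1.9571
df = n₁ + n₂ − 2 = 42
p-value = P(T ≤ -1.9571) ≈ 0.0285
Since p ≈ 0.0285 < α = 0.05, reject H0; the data support H1.

-1.9571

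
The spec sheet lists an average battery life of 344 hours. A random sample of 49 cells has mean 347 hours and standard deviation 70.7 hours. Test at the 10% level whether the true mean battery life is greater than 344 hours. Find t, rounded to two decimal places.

0.30

H0: μ = 344; H1: μ > 344 (one-sample t-test, right-tailed).
t = (x̄ − μ₀)/(s/√n) = (347 − 344)/(70.7/√49) = 0.30
df = n − 1 = 48
p-value = P(T ≥ 0.30) ≈ 0.384
Since p ≈ 0.384 > α = 0.1, fail to reject H0; the data do not provide sufficient evidence against H0.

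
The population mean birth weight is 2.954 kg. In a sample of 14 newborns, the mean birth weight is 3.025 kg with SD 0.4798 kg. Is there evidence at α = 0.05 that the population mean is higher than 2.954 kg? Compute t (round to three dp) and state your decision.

t = 0.554; fail to reject H0

H0: μ = 2.954; H1: μ > 2.954 (one-sample t-test, right-tailed).
t = (x̄ − μ₀)/(s/√n) = (3.025 − 2.954)/(0.4798/√14) = 0.554
df = n − 1 = 13
p-value = P(T ≥ 0.554) ≈ 0.2946
Since p ≈ 0.2946 > α = 0.05, fail to reject H0; the data do not provide sufficient evidence against H0.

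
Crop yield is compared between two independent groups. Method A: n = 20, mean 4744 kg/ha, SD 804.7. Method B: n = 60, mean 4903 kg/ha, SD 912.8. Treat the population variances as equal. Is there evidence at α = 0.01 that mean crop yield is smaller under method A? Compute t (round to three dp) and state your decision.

Let group 1 = method A, group 2 = method B. H0: μ_1 = μ_2; H1: μ_1 < μ_2 (two-sample pooled-variance t-test, left-tailed).
s_p² = [(20−1)·804.7² + (60−1)·912.8²]/(20+60−2) = 787979
t = (4744 − 4903)/√[787979·(1/20 + 1/60)] = -0.694
df = n₁ + n₂ − 2 = 78
p-value = P(T ≤ -0.694) ≈ 0.2450
Since p ≈ 0.2450 > α = 0.01, fail to reject H0; the evidence is not statistically significant.

t = -0.694; fail to reject H0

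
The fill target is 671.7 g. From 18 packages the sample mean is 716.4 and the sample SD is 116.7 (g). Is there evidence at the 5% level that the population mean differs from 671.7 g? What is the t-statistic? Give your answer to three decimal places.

1.625

H0: μ = 671.7; H1: μ ≠ 671.7 (one-sample t-test, two-sided).
t = (x̄ − μ₀)/(s/√n) = (716.4 − 671.7)/(116.7/√18) = 1.625
df = n − 1 = 17
Two-sided p-value ≈ 0.1225
Since p ≈ 0.1225 > α = 0.05, fail to reject H0; the data do not provide sufficient evidence against H0.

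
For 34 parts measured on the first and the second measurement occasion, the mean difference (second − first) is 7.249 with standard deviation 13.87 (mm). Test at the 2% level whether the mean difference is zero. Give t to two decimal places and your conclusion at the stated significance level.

t = 3.05; reject H0

H0: μ_d = 0; H1: μ_d ≠ 0 (paired t-test on the differences, two-sided).
t = d̄/(s_d/√n) = 7.249/(13.87/√34) = 3.05
df = n − 1 = 33
Two-sided p-value ≈ 0.005
Since p ≈ 0.005 < α = 0.02, reject H0; the data support H1.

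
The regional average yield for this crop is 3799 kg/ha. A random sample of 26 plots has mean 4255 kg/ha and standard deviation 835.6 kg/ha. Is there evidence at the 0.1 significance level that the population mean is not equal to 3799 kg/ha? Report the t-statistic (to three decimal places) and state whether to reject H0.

t = 2.783; reject H0

H0: μ = 3799; H1: μ ≠ 3799 (one-sample t-test, two-sided).
t = (x̄ − μ₀)/(s/√n) = (4255 − 3799)/(835.6/√26) = 2.783
df = n − 1 = 25
Two-sided p-value ≈ 0.010
Since p ≈ 0.010 < α = 0.1, reject H0; the evidence is statistically significant.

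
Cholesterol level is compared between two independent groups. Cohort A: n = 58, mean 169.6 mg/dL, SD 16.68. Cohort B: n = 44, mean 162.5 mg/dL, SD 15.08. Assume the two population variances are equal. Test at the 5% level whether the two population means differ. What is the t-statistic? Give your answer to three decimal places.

Let group 1 = cohort A, group 2 = cohort B. H0: μ_1 = μ_2; H1: μ_1 ≠ μ_2 (two-sample pooled-variance t-test, two-sided).
s_p² = [(58−1)·16.68² + (44−1)·15.08²]/(58+44−2) = 256.372
t = (169.6 − 162.5)/√[256.372·(1/58 + 1/44)] = 2.218
df = n₁ + n₂ − 2 = 100
Two-sided p-value ≈ 0.029
Since p ≈ 0.029 < α = 0.05, reject H0; the evidence is statistically significant.

2.218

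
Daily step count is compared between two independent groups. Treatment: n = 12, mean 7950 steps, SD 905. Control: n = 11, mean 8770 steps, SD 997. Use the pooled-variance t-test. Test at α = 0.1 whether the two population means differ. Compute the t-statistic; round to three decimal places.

Let group 1 = treatment, group 2 = control. H0: μ_1 = μ_2; H1: μ_1 ≠ μ_2 (two-sample pooled-variance t-test, two-sided).
s_p² = [(12−1)·905² + (11−1)·997²]/(12+11−2) = 902351
t = (7950 − 8770)/√[902351·(1/12 + 1/11)] = -2.068
df = n₁ + n₂ − 2 = 21
Two-sided p-value ≈ 0.051
Since p ≈ 0.051 < α = 0.1, reject H0; the evidence is statistically significant.

-2.068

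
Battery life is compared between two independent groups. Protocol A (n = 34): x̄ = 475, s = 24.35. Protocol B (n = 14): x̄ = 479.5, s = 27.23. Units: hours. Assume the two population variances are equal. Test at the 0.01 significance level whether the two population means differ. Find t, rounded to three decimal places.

-0.562

Let group 1 = protocol A, group 2 = protocol B. H0: μ_1 = μ_2; H1: μ_1 ≠ μ_2 (two-sample pooled-variance t-test, two-sided).
s_p² = [(34−1)·24.35² + (14−1)·27.23²]/(34+14−2) = 634.904
t = (475 − 479.5)/√[634.904·(1/34 + 1/14)] = -0.562
df = n₁ + n₂ − 2 = 46
Two-sided p-value ≈ 0.577
Since p ≈ 0.577 > α = 0.01, fail to reject H0; the evidence is not statistically significant.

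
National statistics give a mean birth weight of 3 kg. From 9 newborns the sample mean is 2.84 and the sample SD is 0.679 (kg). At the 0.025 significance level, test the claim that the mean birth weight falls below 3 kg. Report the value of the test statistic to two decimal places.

-0.71

H0: μ = 3; H1: μ < 3 (one-sample t-test, left-tailed).
t = (x̄ − μ₀)/(s/√n) = (2.84 − 3)/(0.679/√9) = -0.71
df = n − 1 = 8
p-value = P(T ≤ -0.71) ≈ 0.250
Since p ≈ 0.250 > α = 0.025, fail to reject H0; the evidence is not statistically significant.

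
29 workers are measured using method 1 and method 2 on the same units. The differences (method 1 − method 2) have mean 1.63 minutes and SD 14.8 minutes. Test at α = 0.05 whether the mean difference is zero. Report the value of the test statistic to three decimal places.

0.593

H0: μ_d = 0; H1: μ_d ≠ 0 (paired t-test on the differences, two-sided).
t = d̄/(s_d/√n) = 1.63/(14.8/√29) = 0.593
df = n − 1 = 28
Two-sided p-value ≈ 0.5579
Since p ≈ 0.5579 > α = 0.05, fail to reject H0; the evidence is not statistically significant.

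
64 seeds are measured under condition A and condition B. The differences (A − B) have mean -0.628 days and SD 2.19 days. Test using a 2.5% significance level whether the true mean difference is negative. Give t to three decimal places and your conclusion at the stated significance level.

t = -2.294; reject H0

H0: μ_d = 0; H1: μ_d < 0 (paired t-test on the differences, left-tailed).
t = d̄/(s_d/√n) = -0.628/(2.19/√64) = -2.294
df = n − 1 = 63
p-value = P(T ≤ -2.294) ≈ 0.0126
Since p ≈ 0.0126 < α = 0.025, reject H0; the data support H1.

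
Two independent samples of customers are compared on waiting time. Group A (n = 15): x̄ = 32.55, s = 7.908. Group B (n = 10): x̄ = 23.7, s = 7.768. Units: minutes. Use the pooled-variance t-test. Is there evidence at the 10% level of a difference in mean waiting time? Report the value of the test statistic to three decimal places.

Let group 1 = group A, group 2 = group B. H0: μ_1 = μ_2; H1: μ_1 ≠ μ_2 (two-sample pooled-variance t-test, two-sided).
s_p² = [(15−1)·7.908² + (10−1)·7.768²]/(15+10−2) = 61.6777
t = (32.55 − 23.7)/√[61.6777·(1/15 + 1/10)] = 2.760
df = n₁ + n₂ − 2 = 23
Two-sided p-value ≈ 0.0111
Since p ≈ 0.0111 < α = 0.1, reject H0; the evidence is statistically significant.

2.760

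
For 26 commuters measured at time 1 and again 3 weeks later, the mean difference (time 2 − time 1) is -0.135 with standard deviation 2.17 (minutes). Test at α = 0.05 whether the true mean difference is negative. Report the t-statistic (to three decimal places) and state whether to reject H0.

H0: μ_d = 0; H1: μ_d < 0 (paired t-test on the differences, left-tailed).
t = d̄/(s_d/√n) = -0.135/(2.17/√26) = -0.317
df = n − 1 = 25
p-value = P(T ≤ -0.317) ≈ 0.377
Since p ≈ 0.377 > α = 0.05, fail to reject H0; the evidence is not statistically significant.

t = -0.317; fail to reject H0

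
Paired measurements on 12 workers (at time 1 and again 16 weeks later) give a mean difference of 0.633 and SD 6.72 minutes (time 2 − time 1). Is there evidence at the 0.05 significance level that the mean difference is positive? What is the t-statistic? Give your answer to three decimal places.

0.326

H0: μ_d = 0; H1: μ_d > 0 (paired t-test on the differences, right-tailed).
t = d̄/(s_d/√n) = 0.633/(6.72/√12) = 0.326
df = n − 1 = 11
p-value = P(T ≥ 0.326) ≈ 0.375
Since p ≈ 0.375 > α = 0.05, fail to reject H0; the data do not provide sufficient evidence against H0.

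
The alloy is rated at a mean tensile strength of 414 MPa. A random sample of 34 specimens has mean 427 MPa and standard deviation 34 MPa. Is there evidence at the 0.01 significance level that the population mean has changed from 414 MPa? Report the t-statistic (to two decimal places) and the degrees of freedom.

t = 2.23, df = 33

H0: μ = 414; H1: μ ≠ 414 (one-sample t-test, two-sided).
t = (x̄ − μ₀)/(s/√n) = (427 − 414)/(34/√34) = 2.23
df = n − 1 = 33
Two-sided p-value ≈ 0.033
Since p ≈ 0.033 > α = 0.01, fail to reject H0; the evidence is not statistically significant.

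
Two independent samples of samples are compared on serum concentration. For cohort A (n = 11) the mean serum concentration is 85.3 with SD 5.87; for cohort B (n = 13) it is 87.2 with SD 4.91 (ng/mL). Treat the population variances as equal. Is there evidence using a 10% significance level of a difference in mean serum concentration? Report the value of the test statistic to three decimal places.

Let group 1 = cohort A, group 2 = cohort B. H0: μ_1 = μ_2; H1: μ_1 ≠ μ_2 (two-sample pooled-variance t-test, two-sided).
s_p² = [(11−1)·5.87² + (13−1)·4.91²]/(11+13−2) = 28.8121
t = (85.3 − 87.2)/√[28.8121·(1/11 + 1/13)] = -0.864
df = n₁ + n₂ − 2 = 22
Two-sided p-value ≈ 0.397
Since p ≈ 0.397 > α = 0.1, fail to reject H0; the evidence is not statistically significant.

-0.864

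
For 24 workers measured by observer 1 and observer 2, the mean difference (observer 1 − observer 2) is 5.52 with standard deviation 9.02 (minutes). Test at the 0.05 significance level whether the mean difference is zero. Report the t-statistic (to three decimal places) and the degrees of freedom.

t = 2.998, df = 23

H0: μ_d = 0; H1: μ_d ≠ 0 (paired t-test on the differences, two-sided).
t = d̄/(s_d/√n) = 5.52/(9.02/√24) = 2.998
df = n − 1 = 23
Two-sided p-value ≈ 0.006
Since p ≈ 0.006 < α = 0.05, reject H0; the evidence is statistically significant.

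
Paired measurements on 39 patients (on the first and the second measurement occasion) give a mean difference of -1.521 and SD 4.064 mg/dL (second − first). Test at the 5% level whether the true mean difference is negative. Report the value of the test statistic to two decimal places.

-2.34

H0: μ_d = 0; H1: μ_d < 0 (paired t-test on the differences, left-tailed).
t = d̄/(s_d/√n) = -1.521/(4.064/√39) = -2.34
df = n − 1 = 38
p-value = P(T ≤ -2.34) ≈ 0.0124
Since p ≈ 0.0124 < α = 0.05, reject H0; the evidence is statistically significant.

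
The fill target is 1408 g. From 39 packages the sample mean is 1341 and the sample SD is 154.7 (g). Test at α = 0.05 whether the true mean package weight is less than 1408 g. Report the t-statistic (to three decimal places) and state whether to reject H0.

t = -2.705; reject H0

H0: μ = 1408; H1: μ < 1408 (one-sample t-test, left-tailed).
t = (x̄ − μ₀)/(s/√n) = (1341 − 1408)/(154.7/√39) = -2.705
df = n − 1 = 38
p-value = P(T ≤ -2.705) ≈ 0.0051
Since p ≈ 0.0051 < α = 0.05, reject H0; the evidence is statistically significant.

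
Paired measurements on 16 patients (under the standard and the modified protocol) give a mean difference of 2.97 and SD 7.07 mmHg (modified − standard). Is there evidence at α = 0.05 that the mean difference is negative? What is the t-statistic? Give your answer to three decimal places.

H0: μ_d = 0; H1: μ_d < 0 (paired t-test on the differences, left-tailed).
t = d̄/(s_d/√n) = 2.97/(7.07/√16) = 1.680
df = n − 1 = 15
p-value = P(T ≤ 1.680) ≈ 0.9432
Since p ≈ 0.9432 > α = 0.05, fail to reject H0; the data do not provide sufficient evidence against H0.

1.680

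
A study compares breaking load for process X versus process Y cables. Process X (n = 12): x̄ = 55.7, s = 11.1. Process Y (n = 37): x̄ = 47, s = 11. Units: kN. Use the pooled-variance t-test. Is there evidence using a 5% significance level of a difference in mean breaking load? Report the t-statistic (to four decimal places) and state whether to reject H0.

Let group 1 = process X, group 2 = process Y. H0: μ_1 = μ_2; H1: μ_1 ≠ μ_2 (two-sample pooled-variance t-test, two-sided).
s_p² = [(12−1)·11.1² + (37−1)·11²]/(12+37−2) = 121.517
t = (55.7 − 47)/√[121.517·(1/12 + 1/37)] = 2.3757
df = n₁ + n₂ − 2 = 47
Two-sided p-value ≈ 0.0216
Since p ≈ 0.0216 < α = 0.05, reject H0; the data support H1.

t = 2.3757; reject H0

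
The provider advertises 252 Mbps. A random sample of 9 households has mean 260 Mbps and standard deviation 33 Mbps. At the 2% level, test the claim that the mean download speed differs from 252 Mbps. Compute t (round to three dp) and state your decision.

H0: μ = 252; H1: μ ≠ 252 (one-sample t-test, two-sided).
t = (x̄ − μ₀)/(s/√n) = (260 − 252)/(33/√9) = 0.727
df = n − 1 = 8
Two-sided p-value ≈ 0.488
Since p ≈ 0.488 > α = 0.02, fail to reject H0; the data do not provide sufficient evidence against H0.

t = 0.727; fail to reject H0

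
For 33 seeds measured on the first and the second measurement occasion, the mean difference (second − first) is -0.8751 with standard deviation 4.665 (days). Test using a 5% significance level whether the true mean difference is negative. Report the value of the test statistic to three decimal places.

-1.078

H0: μ_d = 0; H1: μ_d < 0 (paired t-test on the differences, left-tailed).
t = d̄/(s_d/√n) = -0.8751/(4.665/√33) = -1.078
df = n − 1 = 32
p-value = P(T ≤ -1.078) ≈ 0.145
Since p ≈ 0.145 > α = 0.05, fail to reject H0; the evidence is not statistically significant.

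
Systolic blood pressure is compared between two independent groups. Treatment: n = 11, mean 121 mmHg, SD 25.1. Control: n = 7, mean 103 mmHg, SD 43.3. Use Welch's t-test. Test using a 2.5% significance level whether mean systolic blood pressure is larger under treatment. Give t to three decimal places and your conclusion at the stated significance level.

t = 0.998; fail to reject H0

Let group 1 = treatment, group 2 = control. H0: μ_1 = μ_2; H1: μ_1 > μ_2 (Welch's two-sample t-test, right-tailed).
t = (x̄_1 − x̄_2)/√(s_1²/n_1 + s_2²/n_2) = (121 − 103)/√(25.1²/11 + 43.3²/7) = 0.998
Welch–Satterthwaite df ≈ 8.60
p-value = P(T ≥ 0.998) ≈ 0.1727
Since p ≈ 0.1727 > α = 0.025, fail to reject H0; the data do not provide sufficient evidence against H0.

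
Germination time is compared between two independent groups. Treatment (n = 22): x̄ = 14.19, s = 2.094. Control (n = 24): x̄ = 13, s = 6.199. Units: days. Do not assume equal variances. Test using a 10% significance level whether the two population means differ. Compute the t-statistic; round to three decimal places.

Let group 1 = treatment, group 2 = control. H0: μ_1 = μ_2; H1: μ_1 ≠ μ_2 (Welch's two-sample t-test, two-sided).
t = (x̄_1 − x̄_2)/√(s_1²/n_1 + s_2²/n_2) = (14.19 − 13)/√(2.094²/22 + 6.199²/24) = 0.887
Welch–Satterthwaite df ≈ 28.60
Two-sided p-value ≈ 0.383
Since p ≈ 0.383 > α = 0.1, fail to reject H0; the evidence is not statistically significant.

0.887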